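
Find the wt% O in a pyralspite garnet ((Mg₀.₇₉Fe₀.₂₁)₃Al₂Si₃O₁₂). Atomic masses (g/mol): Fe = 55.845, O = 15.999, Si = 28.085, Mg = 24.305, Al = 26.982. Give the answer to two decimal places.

45.39 wt%

M((Mg₀.₇₉Fe₀.₂₁)₃Al₂Si₃O₁₂) = 422.992 g/mol.
O contributes 12 × 15.999 = 191.988 g per mole.
191.988/422.992 = 0.4539 → 45.39%.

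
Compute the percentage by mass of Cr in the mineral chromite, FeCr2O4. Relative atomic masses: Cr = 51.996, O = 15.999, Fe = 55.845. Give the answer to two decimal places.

46.46 weight percent

Molar mass of FeCr2O4: 1*55.845 + 2*51.996 + 4*15.999 = 223.833 g/mol.
Mass of Cr per formula unit: 2 × 51.996 = 103.992 g.
Weight fraction Cr = 103.992 / 223.833 = 0.4646.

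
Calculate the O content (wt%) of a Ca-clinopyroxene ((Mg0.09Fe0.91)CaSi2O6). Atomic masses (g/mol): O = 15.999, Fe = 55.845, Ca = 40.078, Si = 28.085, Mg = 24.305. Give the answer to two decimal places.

Formula mass = 0.09·24.305 + 0.91·55.845 + 1·40.078 + 2·28.085 + 6·15.999 = 245.248 g/mol, of which 95.994 g is O.
So O makes up 95.994/245.248 = 0.3914 of the mass, i.e. 39.14%.

39.14 wt%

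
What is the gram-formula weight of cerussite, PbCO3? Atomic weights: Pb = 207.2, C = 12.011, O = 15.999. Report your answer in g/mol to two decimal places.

267.21 g/mol

M = 1×207.2 + 1×12.011 + 3×15.999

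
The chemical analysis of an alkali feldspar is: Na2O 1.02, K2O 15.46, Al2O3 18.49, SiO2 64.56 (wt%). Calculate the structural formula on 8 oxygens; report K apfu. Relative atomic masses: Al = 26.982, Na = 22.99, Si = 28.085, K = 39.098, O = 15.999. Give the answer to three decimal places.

0.914 K apfu

Na2O (M=61.979): mol = 0.01646; Na = 0.03292, O = 0.01646.
K2O (M=94.195): mol = 0.16413; K = 0.32826, O = 0.16413.
Al2O3 (M=101.961): mol = 0.18134; Al = 0.36268, O = 0.54402.
SiO2 (M=60.083): mol = 1.07451; Si = 1.07451, O = 2.14902.
ΣO = 2.87363; factor = 8/ΣO = 2.78394.
K apfu = 0.32826 × 2.78394 = 0.914.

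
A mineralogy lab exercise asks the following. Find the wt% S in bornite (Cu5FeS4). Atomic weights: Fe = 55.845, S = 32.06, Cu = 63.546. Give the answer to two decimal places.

25.56 weight percent

Formula mass = 5·63.546 + 1·55.845 + 4·32.06 = 501.815 g/mol, of which 128.240 g is S.
So S makes up 128.240/501.815 = 0.2556 of the mass, i.e. 25.56%.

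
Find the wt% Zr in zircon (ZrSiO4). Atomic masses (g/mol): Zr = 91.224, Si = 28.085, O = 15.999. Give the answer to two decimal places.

Molar mass of ZrSiO4: 1×91.224 + 1×28.085 + 4×15.999 = 183.305 g/mol.
Mass of Zr per formula unit: 1 × 91.224 = 91.224 g.
Weight fraction Zr = 91.224 / 183.305 = 0.4977.

49.77 mass %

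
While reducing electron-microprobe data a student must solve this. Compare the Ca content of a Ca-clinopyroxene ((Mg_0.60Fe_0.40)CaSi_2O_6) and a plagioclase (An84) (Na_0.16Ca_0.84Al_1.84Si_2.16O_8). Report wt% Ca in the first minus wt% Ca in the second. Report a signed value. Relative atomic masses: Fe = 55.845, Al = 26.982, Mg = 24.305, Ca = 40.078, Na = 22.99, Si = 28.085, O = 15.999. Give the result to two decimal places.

First mineral: 40.078 g Ca in 229.163 g formula = 17.49 wt% Ca.
Second mineral: 33.666 g Ca in 275.646 g formula = 12.21 wt% Ca.
17.49% − 12.21% gives a difference of 5.28 percentage points.

5.28 percentage points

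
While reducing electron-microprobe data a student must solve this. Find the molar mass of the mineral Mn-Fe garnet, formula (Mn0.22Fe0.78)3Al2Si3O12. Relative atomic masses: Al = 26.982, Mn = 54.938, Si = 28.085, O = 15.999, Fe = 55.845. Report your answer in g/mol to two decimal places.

Mn: 0.66 × 54.938 = 36.2591
Fe: 2.34 × 55.845 = 130.6773
Al: 2 × 26.982 = 53.9640
Si: 3 × 28.085 = 84.2550
O: 12 × 15.999 = 191.9880
Summing the contributions gives the formula mass.

497.14 g/mol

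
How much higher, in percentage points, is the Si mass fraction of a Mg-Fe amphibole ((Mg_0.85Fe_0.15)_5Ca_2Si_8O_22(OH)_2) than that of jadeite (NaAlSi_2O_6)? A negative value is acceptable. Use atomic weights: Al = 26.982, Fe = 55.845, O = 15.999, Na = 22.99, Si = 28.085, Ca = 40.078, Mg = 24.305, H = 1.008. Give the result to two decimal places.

-0.91 percentage points

M((Mg_0.85Fe_0.15)_5Ca_2Si_8O_22(OH)_2) = 836.008 g/mol, so wt% Si = 224.680/836.008 × 100 = 26.88%.
M(NaAlSi_2O_6) = 202.136 g/mol, so wt% Si = 56.170/202.136 × 100 = 27.79%.
26.88 − 27.79 = -0.91 pp.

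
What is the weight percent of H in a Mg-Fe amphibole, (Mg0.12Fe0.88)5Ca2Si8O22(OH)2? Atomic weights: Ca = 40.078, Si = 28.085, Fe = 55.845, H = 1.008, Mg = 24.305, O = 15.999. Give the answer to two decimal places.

0.21 weight percent

Formula mass = 0.60·24.305 + 4.40·55.845 + 2·40.078 + 8·28.085 + 24·15.999 + 2·1.008 = 951.129 g/mol, of which 2.016 g is H.
So H makes up 2.016/951.129 = 0.0021 of the mass, i.e. 0.21%.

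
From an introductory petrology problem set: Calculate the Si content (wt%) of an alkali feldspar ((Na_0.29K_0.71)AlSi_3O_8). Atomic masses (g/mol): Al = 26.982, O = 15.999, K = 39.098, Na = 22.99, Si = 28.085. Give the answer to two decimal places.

M((Na_0.29K_0.71)AlSi_3O_8) = 273.656 g/mol.
Si contributes 3 × 28.085 = 84.255 g per mole.
84.255/273.656 = 0.3079 → 30.79%.

30.79 wt%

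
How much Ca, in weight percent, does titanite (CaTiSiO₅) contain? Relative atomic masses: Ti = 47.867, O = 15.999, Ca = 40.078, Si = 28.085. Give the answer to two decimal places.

M(CaTiSiO₅) = 196.025 g/mol.
Ca contributes 1 × 40.078 = 40.078 g per mole.
40.078/196.025 = 0.2045 → 20.45%.

20.45 weight percent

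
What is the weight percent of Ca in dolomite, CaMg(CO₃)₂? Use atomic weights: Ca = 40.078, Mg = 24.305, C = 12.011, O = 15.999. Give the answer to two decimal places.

21.73 mass %

M(CaMg(CO₃)₂) = 184.399 g/mol.
Ca contributes 1 × 40.078 = 40.078 g per mole.
40.078/184.399 = 0.2173 → 21.73%.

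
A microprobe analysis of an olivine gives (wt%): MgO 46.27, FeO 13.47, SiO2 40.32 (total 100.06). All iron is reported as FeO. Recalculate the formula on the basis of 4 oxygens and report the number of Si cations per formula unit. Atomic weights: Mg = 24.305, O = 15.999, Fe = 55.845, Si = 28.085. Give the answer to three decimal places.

MgO (M=40.304): mol = 1.14803; Mg = 1.14803, O = 1.14803.
FeO (M=71.844): mol = 0.18749; Fe = 0.18749, O = 0.18749.
SiO2 (M=60.083): mol = 0.67107; Si = 0.67107, O = 1.34214.
ΣO = 2.67766; factor = 4/ΣO = 1.49384.
Si apfu = 0.67107 × 1.49384 = 1.002.

1.002 Si apfu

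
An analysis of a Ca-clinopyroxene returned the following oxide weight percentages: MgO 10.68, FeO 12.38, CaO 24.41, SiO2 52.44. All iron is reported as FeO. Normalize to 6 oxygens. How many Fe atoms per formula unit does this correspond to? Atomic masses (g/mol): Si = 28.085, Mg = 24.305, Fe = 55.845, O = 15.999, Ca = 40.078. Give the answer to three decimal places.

MgO (M=40.304): mol = 0.26499; Mg = 0.26499, O = 0.26499.
FeO (M=71.844): mol = 0.17232; Fe = 0.17232, O = 0.17232.
CaO (M=56.077): mol = 0.43529; Ca = 0.43529, O = 0.43529.
SiO2 (M=60.083): mol = 0.87279; Si = 0.87279, O = 1.74558.
ΣO = 2.61818; factor = 6/ΣO = 2.29167.
Fe apfu = 0.17232 × 2.29167 = 0.395.

0.395 Fe apfu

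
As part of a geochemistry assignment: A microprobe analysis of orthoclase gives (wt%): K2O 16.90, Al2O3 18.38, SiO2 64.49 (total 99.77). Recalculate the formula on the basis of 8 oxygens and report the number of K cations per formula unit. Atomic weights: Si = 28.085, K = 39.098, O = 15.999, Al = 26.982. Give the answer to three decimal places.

1.001 K apfu

16.90 wt% K2O ÷ 94.195 g/mol = 0.17942 mol, giving 0.35884 K and 0.17942 O.
18.38 wt% Al2O3 ÷ 101.961 g/mol = 0.18027 mol, giving 0.36054 Al and 0.54081 O.
64.49 wt% SiO2 ÷ 60.083 g/mol = 1.07335 mol, giving 1.07335 Si and 2.14670 O.
Oxygen sums to 2.86693; scaling by 8/2.86693 = 2.79044 puts the formula on 8 O.
K: 0.35884 × 2.79044 = 1.001 atoms per formula unit.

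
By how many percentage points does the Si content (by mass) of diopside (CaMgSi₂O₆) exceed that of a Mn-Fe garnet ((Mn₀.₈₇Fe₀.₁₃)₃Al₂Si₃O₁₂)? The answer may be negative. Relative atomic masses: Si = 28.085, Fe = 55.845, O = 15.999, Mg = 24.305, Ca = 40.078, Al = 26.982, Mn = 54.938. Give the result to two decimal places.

8.93 percentage points

First mineral: 56.170 g Si in 216.547 g formula = 25.94 wt% Si.
Second mineral: 84.255 g Si in 495.375 g formula = 17.01 wt% Si.
25.94% − 17.01% gives a difference of 8.93 percentage points.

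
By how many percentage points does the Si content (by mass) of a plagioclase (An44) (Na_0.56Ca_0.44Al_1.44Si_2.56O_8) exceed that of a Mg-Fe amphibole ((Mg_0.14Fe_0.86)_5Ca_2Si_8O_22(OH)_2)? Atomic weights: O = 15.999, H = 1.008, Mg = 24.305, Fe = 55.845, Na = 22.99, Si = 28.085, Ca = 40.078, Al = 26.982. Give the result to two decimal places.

M(Na_0.56Ca_0.44Al_1.44Si_2.56O_8) = 269.252 g/mol, so wt% Si = 71.898/269.252 × 100 = 26.70%.
M((Mg_0.14Fe_0.86)_5Ca_2Si_8O_22(OH)_2) = 947.975 g/mol, so wt% Si = 224.680/947.975 × 100 = 23.70%.
26.70 − 23.70 = 3.00 pp.

3.00 percentage points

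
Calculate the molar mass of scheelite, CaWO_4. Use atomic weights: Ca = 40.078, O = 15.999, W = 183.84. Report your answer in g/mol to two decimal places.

Ca: 1 × 40.078 = 40.0780
W: 1 × 183.84 = 183.8400
O: 4 × 15.999 = 63.9960
Summing the contributions gives the formula mass.

287.91 g/mol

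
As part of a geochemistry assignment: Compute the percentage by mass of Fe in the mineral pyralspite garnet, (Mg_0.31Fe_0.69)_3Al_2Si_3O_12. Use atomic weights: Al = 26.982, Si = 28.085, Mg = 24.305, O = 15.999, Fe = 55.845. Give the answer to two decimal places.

24.68 mass %

M((Mg_0.31Fe_0.69)_3Al_2Si_3O_12) = 468.410 g/mol.
Fe contributes 2.07 × 55.845 = 115.599 g per mole.
115.599/468.410 = 0.2468 → 24.68%.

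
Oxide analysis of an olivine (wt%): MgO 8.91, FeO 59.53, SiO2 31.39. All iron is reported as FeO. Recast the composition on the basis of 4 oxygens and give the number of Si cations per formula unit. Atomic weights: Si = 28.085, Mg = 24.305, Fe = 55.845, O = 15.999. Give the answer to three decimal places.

MgO: 8.91/40.304 = 0.22107 mol → 0.22107 mol Mg, 0.22107 mol O.
FeO: 59.53/71.844 = 0.82860 mol → 0.82860 mol Fe, 0.82860 mol O.
SiO2: 31.39/60.083 = 0.52244 mol → 0.52244 mol Si, 1.04488 mol O.
Total oxygen = 2.09455 mol. Normalization factor = 4/2.09455 = 1.90972.
Si per 4 O = 0.52244 × 1.90972 = 0.998.

0.998 Si apfu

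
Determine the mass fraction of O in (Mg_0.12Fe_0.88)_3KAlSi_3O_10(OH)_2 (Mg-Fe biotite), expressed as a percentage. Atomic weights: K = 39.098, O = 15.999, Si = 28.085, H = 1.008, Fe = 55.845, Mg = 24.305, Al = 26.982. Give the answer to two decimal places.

Formula mass = 0.36*24.305 + 2.64*55.845 + 1*39.098 + 1*26.982 + 3*28.085 + 12*15.999 + 2*1.008 = 500.520 g/mol, of which 191.988 g is O.
So O makes up 191.988/500.520 = 0.3836 of the mass, i.e. 38.36%.

38.36 weight percent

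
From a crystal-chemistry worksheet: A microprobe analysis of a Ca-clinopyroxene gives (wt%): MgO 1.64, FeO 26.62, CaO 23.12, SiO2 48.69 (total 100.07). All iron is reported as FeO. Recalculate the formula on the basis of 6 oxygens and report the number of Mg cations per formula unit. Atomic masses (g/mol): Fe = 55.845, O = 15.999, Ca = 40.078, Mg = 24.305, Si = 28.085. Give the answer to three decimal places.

MgO (M=40.304): mol = 0.04069; Mg = 0.04069, O = 0.04069.
FeO (M=71.844): mol = 0.37053; Fe = 0.37053, O = 0.37053.
CaO (M=56.077): mol = 0.41229; Ca = 0.41229, O = 0.41229.
SiO2 (M=60.083): mol = 0.81038; Si = 0.81038, O = 1.62076.
ΣO = 2.44427; factor = 6/ΣO = 2.45472.
Mg apfu = 0.04069 × 2.45472 = 0.100.

0.100 Mg apfu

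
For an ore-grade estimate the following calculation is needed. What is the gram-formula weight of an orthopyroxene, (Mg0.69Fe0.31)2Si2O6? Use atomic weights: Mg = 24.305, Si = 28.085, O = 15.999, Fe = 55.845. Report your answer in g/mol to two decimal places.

220.33 g/mol

Mg: 1.38 × 24.305 = 33.5409
Fe: 0.62 × 55.845 = 34.6239
Si: 2 × 28.085 = 56.1700
O: 6 × 15.999 = 95.9940
Summing the contributions gives the formula mass.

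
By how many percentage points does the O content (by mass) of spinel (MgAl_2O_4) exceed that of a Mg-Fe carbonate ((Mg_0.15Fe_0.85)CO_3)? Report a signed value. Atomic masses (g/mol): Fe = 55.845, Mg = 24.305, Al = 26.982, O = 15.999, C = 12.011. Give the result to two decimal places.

First mineral: 63.996 g O in 142.265 g formula = 44.98 wt% O.
Second mineral: 47.997 g O in 111.122 g formula = 43.19 wt% O.
44.98% − 43.19% gives a difference of 1.79 percentage points.

1.79 percentage points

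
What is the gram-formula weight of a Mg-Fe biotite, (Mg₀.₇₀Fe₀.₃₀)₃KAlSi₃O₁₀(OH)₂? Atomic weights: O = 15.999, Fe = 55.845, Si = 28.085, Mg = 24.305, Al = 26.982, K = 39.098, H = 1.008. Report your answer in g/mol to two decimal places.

The formula mass is the sum 2.10×24.305 + 0.90×55.845 + 1×39.098 + 1×26.982 + 3×28.085 + 12×15.999 + 2×1.008.

445.64 g/mol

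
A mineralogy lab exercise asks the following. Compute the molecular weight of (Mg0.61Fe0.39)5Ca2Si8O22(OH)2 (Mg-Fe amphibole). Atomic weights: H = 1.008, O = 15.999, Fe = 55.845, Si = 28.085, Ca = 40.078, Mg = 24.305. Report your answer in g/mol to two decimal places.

The formula mass is the sum 3.05×24.305 + 1.95×55.845 + 2×40.078 + 8×28.085 + 24×15.999 + 2×1.008.

873.86 g/mol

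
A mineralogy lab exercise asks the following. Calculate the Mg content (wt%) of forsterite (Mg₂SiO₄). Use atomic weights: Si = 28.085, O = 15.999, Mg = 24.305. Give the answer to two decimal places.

34.55 wt%

Formula mass = 2·24.305 + 1·28.085 + 4·15.999 = 140.691 g/mol, of which 48.610 g is Mg.
So Mg makes up 48.610/140.691 = 0.3455 of the mass, i.e. 34.55%.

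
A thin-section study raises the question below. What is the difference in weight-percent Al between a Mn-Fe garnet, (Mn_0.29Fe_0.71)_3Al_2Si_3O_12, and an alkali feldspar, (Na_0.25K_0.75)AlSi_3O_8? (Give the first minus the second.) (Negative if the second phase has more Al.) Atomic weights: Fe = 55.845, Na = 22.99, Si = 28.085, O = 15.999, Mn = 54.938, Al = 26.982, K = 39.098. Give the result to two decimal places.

M((Mn_0.29Fe_0.71)_3Al_2Si_3O_12) = 496.953 g/mol, so wt% Al = 53.964/496.953 × 100 = 10.86%.
M((Na_0.25K_0.75)AlSi_3O_8) = 274.300 g/mol, so wt% Al = 26.982/274.300 × 100 = 9.84%.
10.86 − 9.84 = 1.02 pp.

1.02 percentage points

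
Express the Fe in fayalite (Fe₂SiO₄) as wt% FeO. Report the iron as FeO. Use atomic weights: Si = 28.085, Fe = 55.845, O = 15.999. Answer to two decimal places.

70.51 wt%

M(Fe₂SiO₄) = 203.771 g/mol; M(FeO) = 71.844 g/mol.
Moles FeO per formula unit = 2 Fe ÷ 1 = 2.0000.
FeO fraction = (2.0000 × 71.844) / 203.771 = 143.688/203.771 = 0.7051.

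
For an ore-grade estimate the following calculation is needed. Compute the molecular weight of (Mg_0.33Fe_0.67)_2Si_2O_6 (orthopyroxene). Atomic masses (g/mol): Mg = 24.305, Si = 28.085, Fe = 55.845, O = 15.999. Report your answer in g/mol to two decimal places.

243.04 g/mol

Mg: 0.66 × 24.305 = 16.0413
Fe: 1.34 × 55.845 = 74.8323
Si: 2 × 28.085 = 56.1700
O: 6 × 15.999 = 95.9940
Summing the contributions gives the formula mass.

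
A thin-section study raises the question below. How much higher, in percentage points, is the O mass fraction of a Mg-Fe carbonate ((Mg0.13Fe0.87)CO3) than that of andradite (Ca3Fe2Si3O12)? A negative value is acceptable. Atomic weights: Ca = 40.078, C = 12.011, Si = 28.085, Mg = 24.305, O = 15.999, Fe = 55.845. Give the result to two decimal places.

5.17 percentage points

O in (Mg0.13Fe0.87)CO3: molar mass 111.753 g/mol; 3×15.999 = 47.997 g → 42.95 wt%.
O in Ca3Fe2Si3O12: molar mass 508.167 g/mol; 12×15.999 = 191.988 g → 37.78 wt%.
Difference = 42.95 − 37.78 = 5.17 percentage points.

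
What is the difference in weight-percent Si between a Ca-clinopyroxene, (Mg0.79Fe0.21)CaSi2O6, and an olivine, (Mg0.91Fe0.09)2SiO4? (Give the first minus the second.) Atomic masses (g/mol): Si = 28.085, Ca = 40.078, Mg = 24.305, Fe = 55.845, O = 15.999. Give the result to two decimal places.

5.98 percentage points

M((Mg0.79Fe0.21)CaSi2O6) = 223.170 g/mol, so wt% Si = 56.170/223.170 × 100 = 25.17%.
M((Mg0.91Fe0.09)2SiO4) = 146.368 g/mol, so wt% Si = 28.085/146.368 × 100 = 19.19%.
25.17 − 19.19 = 5.98 pp.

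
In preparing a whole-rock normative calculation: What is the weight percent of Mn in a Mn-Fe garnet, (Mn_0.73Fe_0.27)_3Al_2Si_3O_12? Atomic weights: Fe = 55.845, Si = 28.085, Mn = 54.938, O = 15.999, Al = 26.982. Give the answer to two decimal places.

Molar mass of (Mn_0.73Fe_0.27)_3Al_2Si_3O_12: 2.19*54.938 + 0.81*55.845 + 2*26.982 + 3*28.085 + 12*15.999 = 495.756 g/mol.
Mass of Mn per formula unit: 2.19 × 54.938 = 120.314 g.
Weight fraction Mn = 120.314 / 495.756 = 0.2427.

24.27 wt%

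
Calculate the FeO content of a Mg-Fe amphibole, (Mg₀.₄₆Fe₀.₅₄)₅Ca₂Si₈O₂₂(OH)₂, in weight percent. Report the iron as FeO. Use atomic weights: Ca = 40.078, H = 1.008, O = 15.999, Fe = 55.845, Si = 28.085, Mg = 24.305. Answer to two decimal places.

21.61 wt%

Formula mass = 897.511 g/mol.
2.70 Fe → 2.7000 mol FeO per formula unit; M(FeO) = 71.844, so FeO mass = 193.979 g.
193.979/897.511 × 100 = 21.61 wt%.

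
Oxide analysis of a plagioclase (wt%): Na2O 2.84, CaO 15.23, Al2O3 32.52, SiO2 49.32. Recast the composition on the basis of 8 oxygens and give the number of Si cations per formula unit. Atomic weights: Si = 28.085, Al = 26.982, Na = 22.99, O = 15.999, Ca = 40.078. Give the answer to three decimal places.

2.84 wt% Na2O ÷ 61.979 g/mol = 0.04582 mol, giving 0.09164 Na and 0.04582 O.
15.23 wt% CaO ÷ 56.077 g/mol = 0.27159 mol, giving 0.27159 Ca and 0.27159 O.
32.52 wt% Al2O3 ÷ 101.961 g/mol = 0.31895 mol, giving 0.63790 Al and 0.95685 O.
49.32 wt% SiO2 ÷ 60.083 g/mol = 0.82086 mol, giving 0.82086 Si and 1.64172 O.
Oxygen sums to 2.91598; scaling by 8/2.91598 = 2.74350 puts the formula on 8 O.
Si: 0.82086 × 2.74350 = 2.252 atoms per formula unit.

2.252 Si apfu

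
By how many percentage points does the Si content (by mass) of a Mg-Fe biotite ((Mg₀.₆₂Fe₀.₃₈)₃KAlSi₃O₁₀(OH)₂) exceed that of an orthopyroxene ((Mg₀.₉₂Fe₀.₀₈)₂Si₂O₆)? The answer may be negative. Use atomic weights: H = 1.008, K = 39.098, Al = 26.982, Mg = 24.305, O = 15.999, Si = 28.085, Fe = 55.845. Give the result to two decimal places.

-8.70 percentage points

M((Mg₀.₆₂Fe₀.₃₈)₃KAlSi₃O₁₀(OH)₂) = 453.210 g/mol, so wt% Si = 84.255/453.210 × 100 = 18.59%.
M((Mg₀.₉₂Fe₀.₀₈)₂Si₂O₆) = 205.820 g/mol, so wt% Si = 56.170/205.820 × 100 = 27.29%.
18.59 − 27.29 = -8.70 pp.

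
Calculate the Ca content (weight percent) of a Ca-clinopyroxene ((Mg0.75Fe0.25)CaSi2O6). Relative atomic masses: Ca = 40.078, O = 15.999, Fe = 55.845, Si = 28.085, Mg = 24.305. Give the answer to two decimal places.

M((Mg0.75Fe0.25)CaSi2O6) = 224.432 g/mol.
Ca contributes 1 × 40.078 = 40.078 g per mole.
40.078/224.432 = 0.1786 → 17.86%.

17.86 weight percent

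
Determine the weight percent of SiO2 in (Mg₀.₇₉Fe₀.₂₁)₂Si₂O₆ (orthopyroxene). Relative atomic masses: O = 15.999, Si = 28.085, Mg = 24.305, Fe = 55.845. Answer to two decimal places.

M((Mg₀.₇₉Fe₀.₂₁)₂Si₂O₆) = 214.021 g/mol; M(SiO2) = 60.083 g/mol.
Moles SiO2 per formula unit = 2 Si ÷ 1 = 2.0000.
SiO2 fraction = (2.0000 × 60.083) / 214.021 = 120.166/214.021 = 0.5615.

56.15 wt%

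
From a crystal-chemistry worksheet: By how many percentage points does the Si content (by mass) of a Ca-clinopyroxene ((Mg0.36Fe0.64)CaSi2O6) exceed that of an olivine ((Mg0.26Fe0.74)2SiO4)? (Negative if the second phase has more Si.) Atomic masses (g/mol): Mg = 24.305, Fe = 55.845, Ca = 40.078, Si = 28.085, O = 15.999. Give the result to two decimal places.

Si in (Mg0.36Fe0.64)CaSi2O6: molar mass 236.733 g/mol; 2×28.085 = 56.170 g → 23.73 wt%.
Si in (Mg0.26Fe0.74)2SiO4: molar mass 187.370 g/mol; 1×28.085 = 28.085 g → 14.99 wt%.
Difference = 23.73 − 14.99 = 8.74 percentage points.

8.74 percentage points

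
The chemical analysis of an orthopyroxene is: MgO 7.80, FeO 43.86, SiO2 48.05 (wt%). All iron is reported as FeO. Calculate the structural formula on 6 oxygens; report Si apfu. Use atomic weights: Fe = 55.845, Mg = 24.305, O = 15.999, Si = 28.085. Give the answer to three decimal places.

MgO: 7.80/40.304 = 0.19353 mol → 0.19353 mol Mg, 0.19353 mol O.
FeO: 43.86/71.844 = 0.61049 mol → 0.61049 mol Fe, 0.61049 mol O.
SiO2: 48.05/60.083 = 0.79973 mol → 0.79973 mol Si, 1.59946 mol O.
Total oxygen = 2.40348 mol. Normalization factor = 6/2.40348 = 2.49638.
Si per 6 O = 0.79973 × 2.49638 = 1.996.

1.996 Si apfu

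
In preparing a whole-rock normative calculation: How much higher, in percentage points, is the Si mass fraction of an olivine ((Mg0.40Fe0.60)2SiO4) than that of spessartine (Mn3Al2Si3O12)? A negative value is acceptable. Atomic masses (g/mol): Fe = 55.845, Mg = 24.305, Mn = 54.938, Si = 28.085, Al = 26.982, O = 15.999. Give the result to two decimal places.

-1.29 percentage points

Si in (Mg0.40Fe0.60)2SiO4: molar mass 178.539 g/mol; 1×28.085 = 28.085 g → 15.73 wt%.
Si in Mn3Al2Si3O12: molar mass 495.021 g/mol; 3×28.085 = 84.255 g → 17.02 wt%.
Difference = 15.73 − 17.02 = -1.29 percentage points.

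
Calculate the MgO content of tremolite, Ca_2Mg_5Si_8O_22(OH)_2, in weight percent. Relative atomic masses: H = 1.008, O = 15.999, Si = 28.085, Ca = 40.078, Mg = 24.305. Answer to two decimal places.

24.81 wt%

Formula mass = 812.353 g/mol.
5 Mg → 5.0000 mol MgO per formula unit; M(MgO) = 40.304, so MgO mass = 201.520 g.
201.520/812.353 × 100 = 24.81 wt%.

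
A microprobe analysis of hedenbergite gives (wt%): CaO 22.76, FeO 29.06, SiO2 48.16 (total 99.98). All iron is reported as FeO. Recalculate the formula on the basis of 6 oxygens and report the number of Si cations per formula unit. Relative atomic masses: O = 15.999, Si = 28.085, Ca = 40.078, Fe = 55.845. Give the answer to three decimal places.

CaO: 22.76/56.077 = 0.40587 mol → 0.40587 mol Ca, 0.40587 mol O.
FeO: 29.06/71.844 = 0.40449 mol → 0.40449 mol Fe, 0.40449 mol O.
SiO2: 48.16/60.083 = 0.80156 mol → 0.80156 mol Si, 1.60312 mol O.
Total oxygen = 2.41348 mol. Normalization factor = 6/2.41348 = 2.48604.
Si per 6 O = 0.80156 × 2.48604 = 1.993.

1.993 Si apfu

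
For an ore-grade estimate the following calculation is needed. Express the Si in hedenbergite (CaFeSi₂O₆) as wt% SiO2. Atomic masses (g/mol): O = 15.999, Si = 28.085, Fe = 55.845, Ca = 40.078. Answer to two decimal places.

M(CaFeSi₂O₆) = 248.087 g/mol; M(SiO2) = 60.083 g/mol.
Moles SiO2 per formula unit = 2 Si ÷ 1 = 2.0000.
SiO2 fraction = (2.0000 × 60.083) / 248.087 = 120.166/248.087 = 0.4844.

48.44 wt%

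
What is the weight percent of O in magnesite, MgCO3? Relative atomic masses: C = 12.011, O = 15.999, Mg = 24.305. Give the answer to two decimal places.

Molar mass of MgCO3: 1*24.305 + 1*12.011 + 3*15.999 = 84.313 g/mol.
Mass of O per formula unit: 3 × 15.999 = 47.997 g.
Weight fraction O = 47.997 / 84.313 = 0.5693.

56.93 weight percent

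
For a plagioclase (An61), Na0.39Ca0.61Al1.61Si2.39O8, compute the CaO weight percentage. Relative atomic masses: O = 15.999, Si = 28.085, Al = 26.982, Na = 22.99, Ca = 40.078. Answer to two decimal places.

Molar mass of Na0.39Ca0.61Al1.61Si2.39O8 = 0.39×22.99 + 0.61×40.078 + 1.61×26.982 + 2.39×28.085 + 8×15.999 = 271.970 g/mol.
Each formula unit contains 0.61 Ca, equivalent to 0.61/1 = 0.6100 mol CaO.
M(CaO) = 1×40.078 + 1×15.999 = 56.077 g/mol.
Mass of CaO per formula unit = 0.6100 × 56.077 = 34.207 g.
CaO wt% = 34.207 / 271.970 × 100 = 12.58%.

12.58 wt%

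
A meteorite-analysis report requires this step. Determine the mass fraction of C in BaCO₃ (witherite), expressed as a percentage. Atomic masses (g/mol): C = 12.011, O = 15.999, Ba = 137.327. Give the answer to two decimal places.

6.09 wt%

M(BaCO₃) = 197.335 g/mol.
C contributes 1 × 12.011 = 12.011 g per mole.
12.011/197.335 = 0.0609 → 6.09%.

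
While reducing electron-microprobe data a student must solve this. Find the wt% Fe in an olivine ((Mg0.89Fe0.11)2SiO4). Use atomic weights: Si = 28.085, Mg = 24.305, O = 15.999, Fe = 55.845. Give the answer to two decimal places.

8.32 wt%

Molar mass of (Mg0.89Fe0.11)2SiO4: 1.78×24.305 + 0.22×55.845 + 1×28.085 + 4×15.999 = 147.630 g/mol.
Mass of Fe per formula unit: 0.22 × 55.845 = 12.286 g.
Weight fraction Fe = 12.286 / 147.630 = 0.0832.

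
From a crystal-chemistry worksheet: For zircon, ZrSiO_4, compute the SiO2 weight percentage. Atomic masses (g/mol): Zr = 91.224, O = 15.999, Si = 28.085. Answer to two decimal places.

32.78 wt%

Molar mass of ZrSiO_4 = 1*91.224 + 1*28.085 + 4*15.999 = 183.305 g/mol.
Each formula unit contains 1 Si, equivalent to 1/1 = 1.0000 mol SiO2.
M(SiO2) = 1×28.085 + 2×15.999 = 60.083 g/mol.
Mass of SiO2 per formula unit = 1.0000 × 60.083 = 60.083 g.
SiO2 wt% = 60.083 / 183.305 × 100 = 32.78%.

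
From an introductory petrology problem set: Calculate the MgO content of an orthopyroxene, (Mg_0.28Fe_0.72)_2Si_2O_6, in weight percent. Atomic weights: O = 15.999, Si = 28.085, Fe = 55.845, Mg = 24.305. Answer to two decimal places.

Formula mass = 246.192 g/mol.
0.56 Mg → 0.5600 mol MgO per formula unit; M(MgO) = 40.304, so MgO mass = 22.570 g.
22.570/246.192 × 100 = 9.17 wt%.

9.17 wt%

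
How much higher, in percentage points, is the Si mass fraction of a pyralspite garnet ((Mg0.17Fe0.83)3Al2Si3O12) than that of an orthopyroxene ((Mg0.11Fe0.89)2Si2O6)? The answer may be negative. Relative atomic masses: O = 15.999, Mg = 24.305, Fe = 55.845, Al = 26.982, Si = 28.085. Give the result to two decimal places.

M((Mg0.17Fe0.83)3Al2Si3O12) = 481.657 g/mol, so wt% Si = 84.255/481.657 × 100 = 17.49%.
M((Mg0.11Fe0.89)2Si2O6) = 256.915 g/mol, so wt% Si = 56.170/256.915 × 100 = 21.86%.
17.49 − 21.86 = -4.37 pp.

-4.37 percentage points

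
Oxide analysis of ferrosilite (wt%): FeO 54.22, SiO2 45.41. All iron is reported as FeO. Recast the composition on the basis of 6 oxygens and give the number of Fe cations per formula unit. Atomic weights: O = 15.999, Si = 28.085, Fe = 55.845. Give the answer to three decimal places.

FeO: 54.22/71.844 = 0.75469 mol → 0.75469 mol Fe, 0.75469 mol O.
SiO2: 45.41/60.083 = 0.75579 mol → 0.75579 mol Si, 1.51158 mol O.
Total oxygen = 2.26627 mol. Normalization factor = 6/2.26627 = 2.64752.
Fe per 6 O = 0.75469 × 2.64752 = 1.998.

1.998 Fe apfu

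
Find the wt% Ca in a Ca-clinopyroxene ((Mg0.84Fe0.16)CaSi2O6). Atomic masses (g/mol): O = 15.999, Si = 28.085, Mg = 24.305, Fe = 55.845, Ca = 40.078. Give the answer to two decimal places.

18.09 wt%

Formula mass = 0.84·24.305 + 0.16·55.845 + 1·40.078 + 2·28.085 + 6·15.999 = 221.593 g/mol, of which 40.078 g is Ca.
So Ca makes up 40.078/221.593 = 0.1809 of the mass, i.e. 18.09%.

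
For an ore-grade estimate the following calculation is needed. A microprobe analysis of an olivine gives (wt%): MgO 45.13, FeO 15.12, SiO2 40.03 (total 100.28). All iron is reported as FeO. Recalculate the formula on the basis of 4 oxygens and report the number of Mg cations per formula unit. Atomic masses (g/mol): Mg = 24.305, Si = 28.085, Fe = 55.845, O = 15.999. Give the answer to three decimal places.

1.682 Mg apfu

45.13 wt% MgO ÷ 40.304 g/mol = 1.11974 mol, giving 1.11974 Mg and 1.11974 O.
15.12 wt% FeO ÷ 71.844 g/mol = 0.21046 mol, giving 0.21046 Fe and 0.21046 O.
40.03 wt% SiO2 ÷ 60.083 g/mol = 0.66625 mol, giving 0.66625 Si and 1.33250 O.
Oxygen sums to 2.66270; scaling by 4/2.66270 = 1.50223 puts the formula on 4 O.
Mg: 1.11974 × 1.50223 = 1.682 atoms per formula unit.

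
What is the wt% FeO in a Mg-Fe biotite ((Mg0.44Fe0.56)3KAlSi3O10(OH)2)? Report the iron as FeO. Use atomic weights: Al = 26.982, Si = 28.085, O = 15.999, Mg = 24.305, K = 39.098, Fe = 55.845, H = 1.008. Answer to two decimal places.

25.67 wt%

M((Mg0.44Fe0.56)3KAlSi3O10(OH)2) = 470.241 g/mol; M(FeO) = 71.844 g/mol.
Moles FeO per formula unit = 1.68 Fe ÷ 1 = 1.6800.
FeO fraction = (1.6800 × 71.844) / 470.241 = 120.698/470.241 = 0.2567.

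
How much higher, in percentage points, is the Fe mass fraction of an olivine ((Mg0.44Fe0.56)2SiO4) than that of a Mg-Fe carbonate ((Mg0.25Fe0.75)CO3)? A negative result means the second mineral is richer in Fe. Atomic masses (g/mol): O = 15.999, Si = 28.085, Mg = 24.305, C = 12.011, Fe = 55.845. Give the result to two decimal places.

First mineral: 62.546 g Fe in 176.016 g formula = 35.53 wt% Fe.
Second mineral: 41.884 g Fe in 107.968 g formula = 38.79 wt% Fe.
35.53% − 38.79% gives a difference of -3.26 percentage points.

-3.26 percentage points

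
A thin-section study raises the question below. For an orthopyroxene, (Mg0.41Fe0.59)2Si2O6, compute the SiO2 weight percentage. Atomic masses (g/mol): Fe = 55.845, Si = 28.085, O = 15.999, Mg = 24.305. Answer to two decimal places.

Formula mass = 237.991 g/mol.
2 Si → 2.0000 mol SiO2 per formula unit; M(SiO2) = 60.083, so SiO2 mass = 120.166 g.
120.166/237.991 × 100 = 50.49 wt%.

50.49 wt%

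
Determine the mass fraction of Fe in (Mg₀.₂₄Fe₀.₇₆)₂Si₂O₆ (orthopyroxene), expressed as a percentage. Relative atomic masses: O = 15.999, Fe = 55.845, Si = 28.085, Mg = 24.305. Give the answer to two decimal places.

Formula mass = 0.48*24.305 + 1.52*55.845 + 2*28.085 + 6*15.999 = 248.715 g/mol, of which 84.884 g is Fe.
So Fe makes up 84.884/248.715 = 0.3413 of the mass, i.e. 34.13%.

34.13 weight percent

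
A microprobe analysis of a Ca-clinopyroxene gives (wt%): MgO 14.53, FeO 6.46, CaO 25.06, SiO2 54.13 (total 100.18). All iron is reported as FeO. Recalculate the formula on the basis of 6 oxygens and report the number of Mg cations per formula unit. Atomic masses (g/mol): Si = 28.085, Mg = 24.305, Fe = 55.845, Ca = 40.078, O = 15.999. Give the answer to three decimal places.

MgO (M=40.304): mol = 0.36051; Mg = 0.36051, O = 0.36051.
FeO (M=71.844): mol = 0.08992; Fe = 0.08992, O = 0.08992.
CaO (M=56.077): mol = 0.44689; Ca = 0.44689, O = 0.44689.
SiO2 (M=60.083): mol = 0.90092; Si = 0.90092, O = 1.80184.
ΣO = 2.69916; factor = 6/ΣO = 2.22291.
Mg apfu = 0.36051 × 2.22291 = 0.801.

0.801 Mg apfu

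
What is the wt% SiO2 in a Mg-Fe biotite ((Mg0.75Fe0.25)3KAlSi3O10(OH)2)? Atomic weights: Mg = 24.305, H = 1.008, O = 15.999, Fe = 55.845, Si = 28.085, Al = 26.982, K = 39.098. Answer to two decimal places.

Formula mass = 440.909 g/mol.
3 Si → 3.0000 mol SiO2 per formula unit; M(SiO2) = 60.083, so SiO2 mass = 180.249 g.
180.249/440.909 × 100 = 40.88 wt%.

40.88 wt%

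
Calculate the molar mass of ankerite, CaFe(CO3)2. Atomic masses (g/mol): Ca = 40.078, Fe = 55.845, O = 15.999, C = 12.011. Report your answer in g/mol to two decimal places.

215.94 g/mol

The formula mass is the sum 1(40.078) + 1(55.845) + 2(12.011) + 6(15.999).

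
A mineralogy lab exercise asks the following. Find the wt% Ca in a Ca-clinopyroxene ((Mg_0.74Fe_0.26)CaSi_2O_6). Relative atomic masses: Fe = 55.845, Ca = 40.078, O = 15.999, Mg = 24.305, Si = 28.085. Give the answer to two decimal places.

17.83 weight percent

Molar mass of (Mg_0.74Fe_0.26)CaSi_2O_6: 0.74*24.305 + 0.26*55.845 + 1*40.078 + 2*28.085 + 6*15.999 = 224.747 g/mol.
Mass of Ca per formula unit: 1 × 40.078 = 40.078 g.
Weight fraction Ca = 40.078 / 224.747 = 0.1783.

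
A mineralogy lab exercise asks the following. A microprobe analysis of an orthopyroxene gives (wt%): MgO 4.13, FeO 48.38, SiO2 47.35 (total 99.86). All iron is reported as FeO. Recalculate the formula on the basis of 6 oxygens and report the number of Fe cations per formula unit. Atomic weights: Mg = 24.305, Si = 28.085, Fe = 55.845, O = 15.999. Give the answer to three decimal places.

MgO (M=40.304): mol = 0.10247; Mg = 0.10247, O = 0.10247.
FeO (M=71.844): mol = 0.67340; Fe = 0.67340, O = 0.67340.
SiO2 (M=60.083): mol = 0.78808; Si = 0.78808, O = 1.57616.
ΣO = 2.35203; factor = 6/ΣO = 2.55099.
Fe apfu = 0.67340 × 2.55099 = 1.718.

1.718 Fe apfu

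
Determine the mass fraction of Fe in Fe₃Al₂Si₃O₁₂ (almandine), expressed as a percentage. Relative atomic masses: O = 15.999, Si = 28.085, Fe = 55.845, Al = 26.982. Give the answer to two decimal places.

33.66 weight percent

Formula mass = 3*55.845 + 2*26.982 + 3*28.085 + 12*15.999 = 497.742 g/mol, of which 167.535 g is Fe.
So Fe makes up 167.535/497.742 = 0.3366 of the mass, i.e. 33.66%.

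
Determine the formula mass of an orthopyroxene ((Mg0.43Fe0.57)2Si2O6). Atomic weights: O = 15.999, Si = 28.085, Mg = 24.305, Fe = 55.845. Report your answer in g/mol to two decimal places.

The formula mass is the sum 0.86*24.305 + 1.14*55.845 + 2*28.085 + 6*15.999.

236.73 g/mol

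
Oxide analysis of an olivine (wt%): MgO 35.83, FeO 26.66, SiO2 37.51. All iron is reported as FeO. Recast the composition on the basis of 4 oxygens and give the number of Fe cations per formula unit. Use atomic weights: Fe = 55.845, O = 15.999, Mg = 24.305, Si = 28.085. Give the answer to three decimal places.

0.592 Fe apfu

MgO: 35.83/40.304 = 0.88899 mol → 0.88899 mol Mg, 0.88899 mol O.
FeO: 26.66/71.844 = 0.37108 mol → 0.37108 mol Fe, 0.37108 mol O.
SiO2: 37.51/60.083 = 0.62430 mol → 0.62430 mol Si, 1.24860 mol O.
Total oxygen = 2.50867 mol. Normalization factor = 4/2.50867 = 1.59447.
Fe per 4 O = 0.37108 × 1.59447 = 0.592.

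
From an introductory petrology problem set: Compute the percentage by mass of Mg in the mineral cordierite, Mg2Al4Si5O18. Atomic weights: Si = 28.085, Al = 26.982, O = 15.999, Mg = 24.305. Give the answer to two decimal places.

Formula mass = 2·24.305 + 4·26.982 + 5·28.085 + 18·15.999 = 584.945 g/mol, of which 48.610 g is Mg.
So Mg makes up 48.610/584.945 = 0.0831 of the mass, i.e. 8.31%.

8.31 mass %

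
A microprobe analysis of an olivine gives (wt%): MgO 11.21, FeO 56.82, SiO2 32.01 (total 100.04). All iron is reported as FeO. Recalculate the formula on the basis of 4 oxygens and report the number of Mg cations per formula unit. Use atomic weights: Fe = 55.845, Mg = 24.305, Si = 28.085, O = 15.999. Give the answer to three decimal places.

0.521 Mg apfu

11.21 wt% MgO ÷ 40.304 g/mol = 0.27814 mol, giving 0.27814 Mg and 0.27814 O.
56.82 wt% FeO ÷ 71.844 g/mol = 0.79088 mol, giving 0.79088 Fe and 0.79088 O.
32.01 wt% SiO2 ÷ 60.083 g/mol = 0.53276 mol, giving 0.53276 Si and 1.06552 O.
Oxygen sums to 2.13454; scaling by 4/2.13454 = 1.87394 puts the formula on 4 O.
Mg: 0.27814 × 1.87394 = 0.521 atoms per formula unit.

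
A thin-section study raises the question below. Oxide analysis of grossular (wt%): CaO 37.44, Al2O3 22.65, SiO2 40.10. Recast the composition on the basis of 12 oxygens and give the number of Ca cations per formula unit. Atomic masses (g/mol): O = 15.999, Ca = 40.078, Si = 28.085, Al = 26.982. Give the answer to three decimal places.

3.002 Ca apfu

CaO (M=56.077): mol = 0.66765; Ca = 0.66765, O = 0.66765.
Al2O3 (M=101.961): mol = 0.22214; Al = 0.44428, O = 0.66642.
SiO2 (M=60.083): mol = 0.66741; Si = 0.66741, O = 1.33482.
ΣO = 2.66889; factor = 12/ΣO = 4.49625.
Ca apfu = 0.66765 × 4.49625 = 3.002.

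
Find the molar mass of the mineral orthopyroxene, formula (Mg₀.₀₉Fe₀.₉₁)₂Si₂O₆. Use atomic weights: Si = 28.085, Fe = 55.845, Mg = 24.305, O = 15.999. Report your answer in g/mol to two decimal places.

258.18 g/mol

M = 0.18×24.305 + 1.82×55.845 + 2×28.085 + 6×15.999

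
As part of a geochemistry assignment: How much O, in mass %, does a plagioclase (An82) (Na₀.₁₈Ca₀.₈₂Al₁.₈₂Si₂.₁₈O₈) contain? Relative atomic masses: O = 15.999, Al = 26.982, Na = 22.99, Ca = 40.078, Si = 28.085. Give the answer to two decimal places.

Molar mass of Na₀.₁₈Ca₀.₈₂Al₁.₈₂Si₂.₁₈O₈: 0.18*22.99 + 0.82*40.078 + 1.82*26.982 + 2.18*28.085 + 8*15.999 = 275.327 g/mol.
Mass of O per formula unit: 8 × 15.999 = 127.992 g.
Weight fraction O = 127.992 / 275.327 = 0.4649.

46.49 mass %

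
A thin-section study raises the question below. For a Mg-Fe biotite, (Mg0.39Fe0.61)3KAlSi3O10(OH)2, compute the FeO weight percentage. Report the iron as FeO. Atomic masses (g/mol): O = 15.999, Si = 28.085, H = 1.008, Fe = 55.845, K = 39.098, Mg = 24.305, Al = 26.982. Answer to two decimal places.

27.68 wt%

Formula mass = 474.972 g/mol.
1.83 Fe → 1.8300 mol FeO per formula unit; M(FeO) = 71.844, so FeO mass = 131.475 g.
131.475/474.972 × 100 = 27.68 wt%.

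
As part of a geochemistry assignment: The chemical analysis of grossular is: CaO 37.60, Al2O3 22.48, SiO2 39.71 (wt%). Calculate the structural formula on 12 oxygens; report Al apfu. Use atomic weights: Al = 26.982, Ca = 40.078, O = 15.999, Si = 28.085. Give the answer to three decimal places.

CaO: 37.60/56.077 = 0.67051 mol → 0.67051 mol Ca, 0.67051 mol O.
Al2O3: 22.48/101.961 = 0.22048 mol → 0.44096 mol Al, 0.66144 mol O.
SiO2: 39.71/60.083 = 0.66092 mol → 0.66092 mol Si, 1.32184 mol O.
Total oxygen = 2.65379 mol. Normalization factor = 12/2.65379 = 4.52183.
Al per 12 O = 0.44096 × 4.52183 = 1.994.

1.994 Al apfu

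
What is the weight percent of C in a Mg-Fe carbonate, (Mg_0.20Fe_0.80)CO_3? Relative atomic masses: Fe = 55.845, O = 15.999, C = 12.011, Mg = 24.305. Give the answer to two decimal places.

10.96 mass %

M((Mg_0.20Fe_0.80)CO_3) = 109.545 g/mol.
C contributes 1 × 12.011 = 12.011 g per mole.
12.011/109.545 = 0.1096 → 10.96%.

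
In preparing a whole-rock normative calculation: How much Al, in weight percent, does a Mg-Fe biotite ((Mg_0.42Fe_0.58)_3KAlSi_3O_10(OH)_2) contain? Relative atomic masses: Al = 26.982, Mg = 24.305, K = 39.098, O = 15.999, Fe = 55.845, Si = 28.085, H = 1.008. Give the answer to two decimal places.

5.71 weight percent

Molar mass of (Mg_0.42Fe_0.58)_3KAlSi_3O_10(OH)_2: 1.26×24.305 + 1.74×55.845 + 1×39.098 + 1×26.982 + 3×28.085 + 12×15.999 + 2×1.008 = 472.134 g/mol.
Mass of Al per formula unit: 1 × 26.982 = 26.982 g.
Weight fraction Al = 26.982 / 472.134 = 0.0571.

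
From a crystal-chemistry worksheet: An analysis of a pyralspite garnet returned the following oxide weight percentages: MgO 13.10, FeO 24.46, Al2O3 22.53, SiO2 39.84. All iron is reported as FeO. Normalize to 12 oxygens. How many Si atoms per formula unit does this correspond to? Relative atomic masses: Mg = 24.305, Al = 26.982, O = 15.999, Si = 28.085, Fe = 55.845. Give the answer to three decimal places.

2.997 Si apfu

MgO: 13.10/40.304 = 0.32503 mol → 0.32503 mol Mg, 0.32503 mol O.
FeO: 24.46/71.844 = 0.34046 mol → 0.34046 mol Fe, 0.34046 mol O.
Al2O3: 22.53/101.961 = 0.22097 mol → 0.44194 mol Al, 0.66291 mol O.
SiO2: 39.84/60.083 = 0.66308 mol → 0.66308 mol Si, 1.32616 mol O.
Total oxygen = 2.65456 mol. Normalization factor = 12/2.65456 = 4.52052.
Si per 12 O = 0.66308 × 4.52052 = 2.997.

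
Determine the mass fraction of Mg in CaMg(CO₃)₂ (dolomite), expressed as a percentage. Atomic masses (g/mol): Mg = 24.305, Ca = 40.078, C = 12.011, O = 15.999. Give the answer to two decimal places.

13.18 wt%

Molar mass of CaMg(CO₃)₂: 1·40.078 + 1·24.305 + 2·12.011 + 6·15.999 = 184.399 g/mol.
Mass of Mg per formula unit: 1 × 24.305 = 24.305 g.
Weight fraction Mg = 24.305 / 184.399 = 0.1318.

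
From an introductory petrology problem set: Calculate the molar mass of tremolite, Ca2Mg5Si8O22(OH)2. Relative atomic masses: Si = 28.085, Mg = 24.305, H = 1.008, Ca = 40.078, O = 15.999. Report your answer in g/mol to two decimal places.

M = 2×40.078 + 5×24.305 + 8×28.085 + 24×15.999 + 2×1.008

812.35 g/mol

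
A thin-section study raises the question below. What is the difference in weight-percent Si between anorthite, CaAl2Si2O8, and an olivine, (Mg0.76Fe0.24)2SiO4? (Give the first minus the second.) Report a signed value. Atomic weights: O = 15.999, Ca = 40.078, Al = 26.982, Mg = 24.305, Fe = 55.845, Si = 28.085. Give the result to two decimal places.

M(CaAl2Si2O8) = 278.204 g/mol, so wt% Si = 56.170/278.204 × 100 = 20.19%.
M((Mg0.76Fe0.24)2SiO4) = 155.830 g/mol, so wt% Si = 28.085/155.830 × 100 = 18.02%.
20.19 − 18.02 = 2.17 pp.

2.17 percentage points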